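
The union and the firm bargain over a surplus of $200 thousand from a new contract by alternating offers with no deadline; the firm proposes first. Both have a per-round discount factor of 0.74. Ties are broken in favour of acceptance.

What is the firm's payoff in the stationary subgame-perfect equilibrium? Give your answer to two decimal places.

114.94

When the firm proposes, the union accepts any offer worth at least 0.74 times what the union would get by proposing next round; and vice versa.
This gives x = 200 − 0.74y and y = 200 − 0.74x, where x and y are each side's share when it proposes.
Hence (1 − 0.74·0.74)x = 200(1 − 0.74), i.e. 0.4524·x = 52.
x ≈ 114.9425; the union's share is 200 − x ≈ 85.0575.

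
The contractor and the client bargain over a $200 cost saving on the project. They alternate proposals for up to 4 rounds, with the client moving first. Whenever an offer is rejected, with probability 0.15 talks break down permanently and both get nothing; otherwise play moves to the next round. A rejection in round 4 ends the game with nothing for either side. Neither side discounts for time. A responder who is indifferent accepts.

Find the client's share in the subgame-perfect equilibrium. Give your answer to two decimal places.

51.68

Round 4 (the contractor proposes): rejection yields 0 for the client; the contractor offers 0 and keeps 200.
Round 3 (the client proposes): rejecting gives the contractor an expected 0.85 × 200 = 170. The client offers 170 and keeps 200 − 170 = 30.
Round 2 (the contractor proposes): rejecting gives the client an expected 0.85 × 30 = 25.5, so the contractor offers 25.5, keeping 174.5.
Round 1 (the client proposes): rejecting gives the contractor an expected 0.85 × 174.5 = 148.325, so the client offers 148.325, keeping 51.675.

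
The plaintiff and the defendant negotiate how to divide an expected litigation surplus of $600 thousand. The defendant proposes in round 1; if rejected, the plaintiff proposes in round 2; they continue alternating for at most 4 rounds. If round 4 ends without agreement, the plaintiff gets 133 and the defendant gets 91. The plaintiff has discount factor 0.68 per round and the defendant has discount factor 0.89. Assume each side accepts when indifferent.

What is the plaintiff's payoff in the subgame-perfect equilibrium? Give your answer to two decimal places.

254.35

Round 4 (the plaintiff proposes): the defendant gets 91 if talks fail, so the plaintiff offers 91 and keeps 509.
Round 3 (the defendant proposes): the plaintiff can get 509 next round, worth 0.68 × 509 = 346.12 now, so the defendant offers 346.12, keeping 253.88.
Round 2 (the plaintiff proposes): the defendant can get 253.88 next round, worth 0.89 × 253.88 = 225.9532 now. The plaintiff offers 225.9532 and keeps 600 − 225.9532 = 374.0468.
Round 1 (the defendant proposes): the plaintiff can get 374.0468 next round, worth 0.68 × 374.0468 = 254.351824 now; the defendant offers that and keeps 345.648176.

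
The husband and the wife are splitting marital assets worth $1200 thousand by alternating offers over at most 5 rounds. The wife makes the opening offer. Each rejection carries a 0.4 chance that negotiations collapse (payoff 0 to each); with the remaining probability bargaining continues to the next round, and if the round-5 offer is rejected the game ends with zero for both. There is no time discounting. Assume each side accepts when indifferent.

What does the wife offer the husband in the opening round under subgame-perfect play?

391.68

Round 5 (the wife proposes): rejection yields 0 for the husband; the wife offers 0 and keeps 1200.
Round 4 (the husband proposes): rejecting gives the wife an expected 0.6 × 1200 = 720. The husband offers 720 and keeps 1200 − 720 = 480.
Round 3 (the wife proposes): rejecting gives the husband an expected 0.6 × 480 = 288; the wife offers that and keeps 912.
Round 2 (the husband proposes): rejecting gives the wife an expected 0.6 × 912 = 547.2, so the husband offers 547.2, keeping 652.8.
Round 1 (the wife proposes): rejecting gives the husband an expected 0.6 × 652.8 = 391.68; the wife offers that and keeps 808.32.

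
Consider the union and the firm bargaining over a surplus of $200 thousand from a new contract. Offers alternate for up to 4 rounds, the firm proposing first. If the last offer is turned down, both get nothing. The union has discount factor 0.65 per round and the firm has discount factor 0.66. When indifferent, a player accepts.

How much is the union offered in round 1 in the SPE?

Work backward from the last round.
Round 4 (the union proposes): the firm will accept anything ≥ 0, so the union offers 0 and keeps 200.
Round 3 (the firm proposes): the union can get 200 next round, worth 0.65 × 200 = 130 now; the firm offers that and keeps 70.
Round 2 (the union proposes): the firm can get 70 next round, worth 0.66 × 70 = 46.2 now, so the union offers 46.2, keeping 153.8.
Round 1 (the firm proposes): the union can get 153.8 next round, worth 0.65 × 153.8 = 99.97 now. The firm offers 99.97 and keeps 200 − 99.97 = 100.03.

99.97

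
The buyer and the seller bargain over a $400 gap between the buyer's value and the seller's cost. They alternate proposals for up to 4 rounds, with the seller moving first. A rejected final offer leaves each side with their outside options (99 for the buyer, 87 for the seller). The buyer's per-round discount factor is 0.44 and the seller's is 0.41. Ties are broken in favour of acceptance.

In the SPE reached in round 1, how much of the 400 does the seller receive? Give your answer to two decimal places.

By backward induction:
Round 4 (the buyer proposes): the seller gets 87 if talks fail, so the buyer offers 87 and keeps 313.
Round 3 (the seller proposes): the buyer can get 313 next round, worth 0.44 × 313 = 137.72 now, so the seller offers 137.72, keeping 262.28.
Round 2 (the buyer proposes): the seller can get 262.28 next round, worth 0.41 × 262.28 = 107.5348 now, so the buyer offers 107.5348, keeping 292.4652.
Round 1 (the seller proposes): the buyer can get 292.4652 next round, worth 0.44 × 292.4652 = 128.684688 now. The seller offers 128.684688 and keeps 400 − 128.684688 = 271.315312.

271.32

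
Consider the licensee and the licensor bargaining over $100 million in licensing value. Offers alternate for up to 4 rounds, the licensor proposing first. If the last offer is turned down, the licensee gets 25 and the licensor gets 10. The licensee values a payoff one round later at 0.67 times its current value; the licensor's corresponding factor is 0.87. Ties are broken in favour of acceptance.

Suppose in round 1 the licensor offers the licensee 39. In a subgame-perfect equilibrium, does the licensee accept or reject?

Work out the licensee's continuation value if the offer is rejected.
Round 4 (the licensee proposes): the licensor gets 10 if talks fail, so the licensee offers 10 and keeps 90.
Round 3 (the licensor proposes): the licensee can get 90 next round, worth 0.67 × 90 = 60.3 now. The licensor offers 60.3 and keeps 100 − 60.3 = 39.7.
Round 2 (the licensee proposes): the licensor can get 39.7 next round, worth 0.87 × 39.7 = 34.539 now; the licensee offers that and keeps 65.461.
So by rejecting in round 1, the licensee gets 65.461 next round, worth 0.67 × 65.461 = 43.85887 now.
Offer 39 < 43.85887, so the licensee rejects.

Reject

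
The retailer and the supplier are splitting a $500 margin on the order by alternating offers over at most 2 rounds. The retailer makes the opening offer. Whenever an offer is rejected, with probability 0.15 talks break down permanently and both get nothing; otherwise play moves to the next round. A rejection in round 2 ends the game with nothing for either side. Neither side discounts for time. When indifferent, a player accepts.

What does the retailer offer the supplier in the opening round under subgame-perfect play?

Round 2 (the supplier proposes): the retailer will accept anything ≥ 0, so the supplier offers 0 and keeps 500.
Round 1 (the retailer proposes): rejecting gives the supplier an expected 0.85 × 500 = 425; the retailer offers that and keeps 75.

425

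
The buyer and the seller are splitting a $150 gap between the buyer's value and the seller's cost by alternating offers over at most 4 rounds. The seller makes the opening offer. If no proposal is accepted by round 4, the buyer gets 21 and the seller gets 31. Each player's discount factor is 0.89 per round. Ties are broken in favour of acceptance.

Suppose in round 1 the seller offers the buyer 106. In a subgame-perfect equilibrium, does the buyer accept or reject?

Accept

Round 4 (the buyer proposes): the seller gets 31 if talks fail, so the buyer offers 31 and keeps 119.
Round 3 (the seller proposes): the buyer can get 119 next round, worth 0.89 × 119 = 105.91 now. The seller offers 105.91 and keeps 150 − 105.91 = 44.09.
Round 2 (the buyer proposes): the seller can get 44.09 next round, worth 0.89 × 44.09 = 39.2401 now; the buyer offers that and keeps 110.7599.
So by rejecting in round 1, the buyer gets 110.7599 next round, worth 0.89 × 110.7599 = 98.576311 now.
Offer 106 ≥ 98.576311, so the buyer accepts.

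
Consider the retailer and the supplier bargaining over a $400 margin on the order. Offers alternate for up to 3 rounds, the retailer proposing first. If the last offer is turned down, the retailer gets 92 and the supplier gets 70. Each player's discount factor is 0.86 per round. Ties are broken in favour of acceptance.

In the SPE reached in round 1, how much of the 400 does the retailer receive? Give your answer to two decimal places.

Round 3 (the retailer proposes): the supplier gets 70 if talks fail, so the retailer offers 70 and keeps 330.
Round 2 (the supplier proposes): the retailer can get 330 next round, worth 0.86 × 330 = 283.8 now; the supplier offers that and keeps 116.2.
Round 1 (the retailer proposes): the supplier can get 116.2 next round, worth 0.86 × 116.2 = 99.932 now, so the retailer offers 99.932, keeping 300.068.

300.07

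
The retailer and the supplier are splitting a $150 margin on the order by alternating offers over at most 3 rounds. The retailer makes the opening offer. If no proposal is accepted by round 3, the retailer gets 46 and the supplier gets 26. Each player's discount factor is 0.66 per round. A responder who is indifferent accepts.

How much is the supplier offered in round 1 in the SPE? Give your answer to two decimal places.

Work backward from the last round.
Round 3 (the retailer proposes): the supplier gets 26 if talks fail, so the retailer offers 26 and keeps 124.
Round 2 (the supplier proposes): the retailer can get 124 next round, worth 0.66 × 124 = 81.84 now, so the supplier offers 81.84, keeping 68.16.
Round 1 (the retailer proposes): the supplier can get 68.16 next round, worth 0.66 × 68.16 = 44.9856 now. The retailer offers 44.9856 and keeps 150 − 44.9856 = 105.0144.

44.99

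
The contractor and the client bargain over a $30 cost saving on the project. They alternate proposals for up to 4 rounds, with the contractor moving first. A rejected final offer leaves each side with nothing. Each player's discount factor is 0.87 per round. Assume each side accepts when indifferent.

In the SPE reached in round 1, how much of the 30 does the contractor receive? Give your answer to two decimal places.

6.85

By backward induction:
Round 4 (the client proposes): rejection yields 0 for the contractor; the client offers 0 and keeps 30.
Round 3 (the contractor proposes): the client can get 30 next round, worth 0.87 × 30 = 26.1 now; the contractor offers that and keeps 3.9.
Round 2 (the client proposes): the contractor can get 3.9 next round, worth 0.87 × 3.9 = 3.393 now. The client offers 3.393 and keeps 30 − 3.393 = 26.607.
Round 1 (the contractor proposes): the client can get 26.607 next round, worth 0.87 × 26.607 = 23.14809 now, so the contractor offers 23.14809, keeping 6.85191.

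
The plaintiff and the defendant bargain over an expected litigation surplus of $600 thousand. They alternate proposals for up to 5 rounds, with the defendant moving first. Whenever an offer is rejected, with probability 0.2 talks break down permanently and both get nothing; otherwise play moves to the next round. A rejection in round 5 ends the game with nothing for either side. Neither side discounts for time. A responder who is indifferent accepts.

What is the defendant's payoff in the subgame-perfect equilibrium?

442.56

By backward induction:
Round 5 (the defendant proposes): the plaintiff will accept anything ≥ 0, so the defendant offers 0 and keeps 600.
Round 4 (the plaintiff proposes): rejecting gives the defendant an expected 0.8 × 600 = 480. The plaintiff offers 480 and keeps 600 − 480 = 120.
Round 3 (the defendant proposes): rejecting gives the plaintiff an expected 0.8 × 120 = 96, so the defendant offers 96, keeping 504.
Round 2 (the plaintiff proposes): rejecting gives the defendant an expected 0.8 × 504 = 403.2. The plaintiff offers 403.2 and keeps 600 − 403.2 = 196.8.
Round 1 (the defendant proposes): rejecting gives the plaintiff an expected 0.8 × 196.8 = 157.44, so the defendant offers 157.44, keeping 442.56.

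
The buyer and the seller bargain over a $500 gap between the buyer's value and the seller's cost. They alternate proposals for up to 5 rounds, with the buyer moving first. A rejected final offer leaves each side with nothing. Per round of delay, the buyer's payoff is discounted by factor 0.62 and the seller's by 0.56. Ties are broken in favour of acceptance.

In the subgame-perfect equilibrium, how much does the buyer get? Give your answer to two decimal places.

356.66

Solve by backward induction from round 5.
Round 5 (the buyer proposes): rejection yields 0 for the seller; the buyer offers 0 and keeps 500.
Round 4 (the seller proposes): the buyer can get 500 next round, worth 0.62 × 500 = 310 now. The seller offers 310 and keeps 500 − 310 = 190.
Round 3 (the buyer proposes): the seller can get 190 next round, worth 0.56 × 190 = 106.4 now; the buyer offers that and keeps 393.6.
Round 2 (the seller proposes): the buyer can get 393.6 next round, worth 0.62 × 393.6 = 244.032 now. The seller offers 244.032 and keeps 500 − 244.032 = 255.968.
Round 1 (the buyer proposes): the seller can get 255.968 next round, worth 0.56 × 255.968 = 143.34208 now, so the buyer offers 143.34208, keeping 356.65792.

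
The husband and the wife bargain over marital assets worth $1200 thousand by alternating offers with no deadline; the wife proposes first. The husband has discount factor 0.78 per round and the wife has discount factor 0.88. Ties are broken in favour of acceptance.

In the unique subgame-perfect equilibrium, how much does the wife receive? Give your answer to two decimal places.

841.84

When the wife proposes, the husband accepts any offer worth at least 0.78 times what the husband would get by proposing next round; and vice versa.
This gives x = 1200 − 0.78y and y = 1200 − 0.88x, where x and y are each side's share when it proposes.
Hence (1 − 0.78·0.88)x = 1200(1 − 0.78), i.e. 0.3136·x = 264.
x ≈ 841.8367; the husband's share is 1200 − x ≈ 358.1633.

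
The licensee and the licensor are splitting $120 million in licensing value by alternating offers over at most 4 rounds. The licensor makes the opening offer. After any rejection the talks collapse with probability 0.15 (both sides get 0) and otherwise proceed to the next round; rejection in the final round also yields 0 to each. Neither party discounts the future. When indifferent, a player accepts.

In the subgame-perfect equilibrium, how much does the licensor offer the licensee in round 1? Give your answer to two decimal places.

Round 4 (the licensee proposes): rejection yields 0 for the licensor; the licensee offers 0 and keeps 120.
Round 3 (the licensor proposes): rejecting gives the licensee an expected 0.85 × 120 = 102; the licensor offers that and keeps 18.
Round 2 (the licensee proposes): rejecting gives the licensor an expected 0.85 × 18 = 15.3, so the licensee offers 15.3, keeping 104.7.
Round 1 (the licensor proposes): rejecting gives the licensee an expected 0.85 × 104.7 = 88.995; the licensor offers that and keeps 31.005.

89.00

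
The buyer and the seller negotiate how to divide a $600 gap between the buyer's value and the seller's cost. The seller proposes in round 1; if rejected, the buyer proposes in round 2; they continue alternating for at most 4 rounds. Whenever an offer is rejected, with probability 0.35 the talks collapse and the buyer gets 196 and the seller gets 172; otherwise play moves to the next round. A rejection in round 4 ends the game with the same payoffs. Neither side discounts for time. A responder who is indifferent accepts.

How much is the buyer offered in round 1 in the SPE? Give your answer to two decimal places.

Round 4 (the buyer proposes): the seller gets 172 if talks fail, so the buyer offers 172 and keeps 428.
Round 3 (the seller proposes): rejecting gives the buyer an expected 0.65 × 428 + 0.35 × 196 = 346.8; the seller offers that and keeps 253.2.
Round 2 (the buyer proposes): rejecting gives the seller an expected 0.65 × 253.2 + 0.35 × 172 = 224.78. The buyer offers 224.78 and keeps 600 − 224.78 = 375.22.
Round 1 (the seller proposes): rejecting gives the buyer an expected 0.65 × 375.22 + 0.35 × 196 = 312.493; the seller offers that and keeps 287.507.

312.49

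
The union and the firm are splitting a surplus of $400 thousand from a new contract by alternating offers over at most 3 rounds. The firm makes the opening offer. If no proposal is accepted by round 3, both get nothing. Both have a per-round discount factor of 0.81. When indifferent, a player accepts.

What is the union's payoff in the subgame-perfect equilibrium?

61.56

Round 3 (the firm proposes): rejection yields 0 for the union; the firm offers 0 and keeps 400.
Round 2 (the union proposes): the firm can get 400 next round, worth 0.81 × 400 = 324 now. The union offers 324 and keeps 400 − 324 = 76.
Round 1 (the firm proposes): the union can get 76 next round, worth 0.81 × 76 = 61.56 now. The firm offers 61.56 and keeps 400 − 61.56 = 338.44.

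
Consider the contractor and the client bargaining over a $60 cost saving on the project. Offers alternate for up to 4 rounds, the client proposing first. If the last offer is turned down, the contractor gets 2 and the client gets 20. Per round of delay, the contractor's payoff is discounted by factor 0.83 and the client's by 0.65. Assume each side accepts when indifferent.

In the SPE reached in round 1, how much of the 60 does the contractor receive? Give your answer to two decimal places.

35.34

Work backward from the last round.
Round 4 (the contractor proposes): the client gets 20 if talks fail, so the contractor offers 20 and keeps 40.
Round 3 (the client proposes): the contractor can get 40 next round, worth 0.83 × 40 = 33.2 now; the client offers that and keeps 26.8.
Round 2 (the contractor proposes): the client can get 26.8 next round, worth 0.65 × 26.8 = 17.42 now. The contractor offers 17.42 and keeps 60 − 17.42 = 42.58.
Round 1 (the client proposes): the contractor can get 42.58 next round, worth 0.83 × 42.58 = 35.3414 now. The client offers 35.3414 and keeps 60 − 35.3414 = 24.6586.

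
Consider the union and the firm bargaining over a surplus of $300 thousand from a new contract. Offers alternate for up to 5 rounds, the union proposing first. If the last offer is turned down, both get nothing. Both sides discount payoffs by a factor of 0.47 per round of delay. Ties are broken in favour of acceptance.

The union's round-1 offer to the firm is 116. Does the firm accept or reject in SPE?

Accept

Round 5 (the union proposes): rejection yields 0 for the firm; the union offers 0 and keeps 300.
Round 4 (the firm proposes): the union can get 300 next round, worth 0.47 × 300 = 141 now, so the firm offers 141, keeping 159.
Round 3 (the union proposes): the firm can get 159 next round, worth 0.47 × 159 = 74.73 now. The union offers 74.73 and keeps 300 − 74.73 = 225.27.
Round 2 (the firm proposes): the union can get 225.27 next round, worth 0.47 × 225.27 = 105.8769 now; the firm offers that and keeps 194.1231.
So by rejecting in round 1, the firm gets 194.1231 next round, worth 0.47 × 194.1231 = 91.237857 now.
Offer 116 ≥ 91.237857, so the firm accepts.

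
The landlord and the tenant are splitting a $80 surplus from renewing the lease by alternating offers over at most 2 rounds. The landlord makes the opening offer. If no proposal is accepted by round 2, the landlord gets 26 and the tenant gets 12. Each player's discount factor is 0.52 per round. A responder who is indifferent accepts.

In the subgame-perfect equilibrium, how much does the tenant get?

By backward induction:
Round 2 (the tenant proposes): the landlord gets 26 if talks fail, so the tenant offers 26 and keeps 54.
Round 1 (the landlord proposes): the tenant can get 54 next round, worth 0.52 × 54 = 28.08 now; the landlord offers that and keeps 51.92.

28.08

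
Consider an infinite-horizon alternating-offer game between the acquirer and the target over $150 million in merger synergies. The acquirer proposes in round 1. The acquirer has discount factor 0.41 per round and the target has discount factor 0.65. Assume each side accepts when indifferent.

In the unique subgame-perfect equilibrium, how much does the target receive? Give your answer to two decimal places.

78.43

Let x be the acquirer's share when the acquirer proposes and y be the target's share when the target proposes.
The target accepts iff offered ≥ 0.65·y, so x = 150 − 0.65y. Symmetrically y = 150 − 0.41x.
Substituting: x = 150 − 0.65(150 − 0.41x), giving x(1 − 0.41·0.65) = 150(1 − 0.65).
So x = 150 × 0.35 / 0.7335 ≈ 71.5746, and the target receives 150 − x ≈ 78.4254.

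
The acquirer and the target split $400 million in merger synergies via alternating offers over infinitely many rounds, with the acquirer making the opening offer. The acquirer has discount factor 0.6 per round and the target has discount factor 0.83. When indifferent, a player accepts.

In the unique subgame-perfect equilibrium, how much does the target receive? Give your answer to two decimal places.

264.54

Let x be the acquirer's share when the acquirer proposes and y be the target's share when the target proposes.
The target accepts iff offered ≥ 0.83·y, so x = 400 − 0.83y. Symmetrically y = 400 − 0.6x.
Substituting: x = 400 − 0.83(400 − 0.6x), giving x(1 − 0.6·0.83) = 400(1 − 0.83).
So x = 400 × 0.17 / 0.502 ≈ 135.4582, and the target receives 400 − x ≈ 264.5418.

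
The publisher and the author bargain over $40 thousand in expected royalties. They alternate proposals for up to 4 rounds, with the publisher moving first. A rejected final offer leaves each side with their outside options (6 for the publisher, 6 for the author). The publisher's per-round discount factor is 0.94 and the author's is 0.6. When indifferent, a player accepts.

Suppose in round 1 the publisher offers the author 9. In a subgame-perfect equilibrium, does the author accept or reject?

Work out the author's continuation value if the offer is rejected.
Round 4 (the author proposes): the publisher gets 6 if talks fail, so the author offers 6 and keeps 34.
Round 3 (the publisher proposes): the author can get 34 next round, worth 0.6 × 34 = 20.4 now, so the publisher offers 20.4, keeping 19.6.
Round 2 (the author proposes): the publisher can get 19.6 next round, worth 0.94 × 19.6 = 18.424 now, so the author offers 18.424, keeping 21.576.
So by rejecting in round 1, the author gets 21.576 next round, worth 0.6 × 21.576 = 12.9456 now.
Offer 9 < 12.9456, so the author rejects.

Reject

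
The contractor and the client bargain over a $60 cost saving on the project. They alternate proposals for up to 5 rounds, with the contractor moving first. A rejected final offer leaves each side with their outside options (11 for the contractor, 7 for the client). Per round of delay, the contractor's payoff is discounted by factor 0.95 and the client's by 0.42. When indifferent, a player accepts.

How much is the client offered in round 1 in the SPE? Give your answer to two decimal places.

Round 5 (the contractor proposes): the client gets 7 if talks fail, so the contractor offers 7 and keeps 53.
Round 4 (the client proposes): the contractor can get 53 next round, worth 0.95 × 53 = 50.35 now. The client offers 50.35 and keeps 60 − 50.35 = 9.65.
Round 3 (the contractor proposes): the client can get 9.65 next round, worth 0.42 × 9.65 = 4.053 now. The contractor offers 4.053 and keeps 60 − 4.053 = 55.947.
Round 2 (the client proposes): the contractor can get 55.947 next round, worth 0.95 × 55.947 = 53.14965 now; the client offers that and keeps 6.85035.
Round 1 (the contractor proposes): the client can get 6.85035 next round, worth 0.42 × 6.85035 = 2.877147 now; the contractor offers that and keeps 57.122853.

2.88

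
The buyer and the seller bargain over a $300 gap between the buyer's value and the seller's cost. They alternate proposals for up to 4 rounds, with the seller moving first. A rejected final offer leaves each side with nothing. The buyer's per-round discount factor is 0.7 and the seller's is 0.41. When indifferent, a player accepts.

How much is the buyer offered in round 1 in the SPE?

184.17

Round 4 (the buyer proposes): rejection yields 0 for the seller; the buyer offers 0 and keeps 300.
Round 3 (the seller proposes): the buyer can get 300 next round, worth 0.7 × 300 = 210 now; the seller offers that and keeps 90.
Round 2 (the buyer proposes): the seller can get 90 next round, worth 0.41 × 90 = 36.9 now; the buyer offers that and keeps 263.1.
Round 1 (the seller proposes): the buyer can get 263.1 next round, worth 0.7 × 263.1 = 184.17 now, so the seller offers 184.17, keeping 115.83.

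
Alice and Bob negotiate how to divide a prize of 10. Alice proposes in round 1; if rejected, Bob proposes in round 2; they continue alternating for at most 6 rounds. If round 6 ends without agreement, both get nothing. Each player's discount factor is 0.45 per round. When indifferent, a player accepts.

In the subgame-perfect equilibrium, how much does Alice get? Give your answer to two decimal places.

6.84

Round 6 (Bob proposes): Alice will accept anything ≥ 0, so Bob offers 0 and keeps 10.
Round 5 (Alice proposes): Bob can get 10 next round, worth 0.45 × 10 = 4.5 now; Alice offers that and keeps 5.5.
Round 4 (Bob proposes): Alice can get 5.5 next round, worth 0.45 × 5.5 = 2.475 now, so Bob offers 2.475, keeping 7.525.
Round 3 (Alice proposes): Bob can get 7.525 next round, worth 0.45 × 7.525 = 3.38625 now, so Alice offers 3.38625, keeping 6.61375.
Round 2 (Bob proposes): Alice can get 6.61375 next round, worth 0.45 × 6.61375 = 2.9761875 now. Bob offers 2.9761875 and keeps 10 − 2.9761875 = 7.0238125.
Round 1 (Alice proposes): Bob can get 7.0238125 next round, worth 0.45 × 7.0238125 = 3.160715625 now, so Alice offers 3.160715625, keeping 6.839284375.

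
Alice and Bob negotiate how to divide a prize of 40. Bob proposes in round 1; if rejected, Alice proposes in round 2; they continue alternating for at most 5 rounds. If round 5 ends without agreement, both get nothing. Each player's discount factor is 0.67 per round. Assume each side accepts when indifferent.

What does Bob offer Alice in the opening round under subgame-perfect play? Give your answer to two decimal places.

12.81

Work backward from the last round.
Round 5 (Bob proposes): rejection yields 0 for Alice; Bob offers 0 and keeps 40.
Round 4 (Alice proposes): Bob can get 40 next round, worth 0.67 × 40 = 26.8 now, so Alice offers 26.8, keeping 13.2.
Round 3 (Bob proposes): Alice can get 13.2 next round, worth 0.67 × 13.2 = 8.844 now; Bob offers that and keeps 31.156.
Round 2 (Alice proposes): Bob can get 31.156 next round, worth 0.67 × 31.156 = 20.87452 now, so Alice offers 20.87452, keeping 19.12548.
Round 1 (Bob proposes): Alice can get 19.12548 next round, worth 0.67 × 19.12548 = 12.8140716 now. Bob offers 12.8140716 and keeps 40 − 12.8140716 = 27.1859284.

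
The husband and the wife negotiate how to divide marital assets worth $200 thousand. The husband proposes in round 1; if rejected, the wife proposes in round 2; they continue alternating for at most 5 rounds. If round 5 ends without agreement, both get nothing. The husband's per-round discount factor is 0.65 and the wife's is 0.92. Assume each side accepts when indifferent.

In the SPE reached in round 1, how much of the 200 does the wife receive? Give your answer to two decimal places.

102.91

Work backward from the last round.
Round 5 (the husband proposes): rejection yields 0 for the wife; the husband offers 0 and keeps 200.
Round 4 (the wife proposes): the husband can get 200 next round, worth 0.65 × 200 = 130 now. The wife offers 130 and keeps 200 − 130 = 70.
Round 3 (the husband proposes): the wife can get 70 next round, worth 0.92 × 70 = 64.4 now, so the husband offers 64.4, keeping 135.6.
Round 2 (the wife proposes): the husband can get 135.6 next round, worth 0.65 × 135.6 = 88.14 now, so the wife offers 88.14, keeping 111.86.
Round 1 (the husband proposes): the wife can get 111.86 next round, worth 0.92 × 111.86 = 102.9112 now, so the husband offers 102.9112, keeping 97.0888.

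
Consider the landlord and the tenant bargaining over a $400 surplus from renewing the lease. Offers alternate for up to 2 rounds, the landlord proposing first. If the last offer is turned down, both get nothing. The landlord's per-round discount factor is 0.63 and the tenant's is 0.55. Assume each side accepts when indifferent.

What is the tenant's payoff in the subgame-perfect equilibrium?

Round 2 (the tenant proposes): rejection yields 0 for the landlord; the tenant offers 0 and keeps 400.
Round 1 (the landlord proposes): the tenant can get 400 next round, worth 0.55 × 400 = 220 now. The landlord offers 220 and keeps 400 − 220 = 180.

220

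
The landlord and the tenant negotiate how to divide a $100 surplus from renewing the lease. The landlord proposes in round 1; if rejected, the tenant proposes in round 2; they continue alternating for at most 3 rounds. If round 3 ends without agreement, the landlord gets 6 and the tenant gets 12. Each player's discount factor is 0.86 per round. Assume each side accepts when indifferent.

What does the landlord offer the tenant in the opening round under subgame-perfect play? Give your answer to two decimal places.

20.92

Round 3 (the landlord proposes): the tenant gets 12 if talks fail, so the landlord offers 12 and keeps 88.
Round 2 (the tenant proposes): the landlord can get 88 next round, worth 0.86 × 88 = 75.68 now, so the tenant offers 75.68, keeping 24.32.
Round 1 (the landlord proposes): the tenant can get 24.32 next round, worth 0.86 × 24.32 = 20.9152 now. The landlord offers 20.9152 and keeps 100 − 20.9152 = 79.0848.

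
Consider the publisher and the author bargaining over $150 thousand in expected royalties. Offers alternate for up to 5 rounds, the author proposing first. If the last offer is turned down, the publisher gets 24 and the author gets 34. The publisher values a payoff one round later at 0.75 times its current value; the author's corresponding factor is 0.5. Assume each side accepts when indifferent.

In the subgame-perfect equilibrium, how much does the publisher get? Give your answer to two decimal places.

Round 5 (the author proposes): the publisher gets 24 if talks fail, so the author offers 24 and keeps 126.
Round 4 (the publisher proposes): the author can get 126 next round, worth 0.5 × 126 = 63 now; the publisher offers that and keeps 87.
Round 3 (the author proposes): the publisher can get 87 next round, worth 0.75 × 87 = 65.25 now, so the author offers 65.25, keeping 84.75.
Round 2 (the publisher proposes): the author can get 84.75 next round, worth 0.5 × 84.75 = 42.375 now. The publisher offers 42.375 and keeps 150 − 42.375 = 107.625.
Round 1 (the author proposes): the publisher can get 107.625 next round, worth 0.75 × 107.625 = 80.71875 now. The author offers 80.71875 and keeps 150 − 80.71875 = 69.28125.

80.72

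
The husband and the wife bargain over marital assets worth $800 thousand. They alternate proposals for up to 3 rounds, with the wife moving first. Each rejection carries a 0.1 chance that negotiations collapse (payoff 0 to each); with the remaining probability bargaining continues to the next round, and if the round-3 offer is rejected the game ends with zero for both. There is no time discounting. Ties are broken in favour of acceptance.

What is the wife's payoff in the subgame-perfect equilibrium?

Round 3 (the wife proposes): the husband will accept anything ≥ 0, so the wife offers 0 and keeps 800.
Round 2 (the husband proposes): rejecting gives the wife an expected 0.9 × 800 = 720. The husband offers 720 and keeps 800 − 720 = 80.
Round 1 (the wife proposes): rejecting gives the husband an expected 0.9 × 80 = 72, so the wife offers 72, keeping 728.

728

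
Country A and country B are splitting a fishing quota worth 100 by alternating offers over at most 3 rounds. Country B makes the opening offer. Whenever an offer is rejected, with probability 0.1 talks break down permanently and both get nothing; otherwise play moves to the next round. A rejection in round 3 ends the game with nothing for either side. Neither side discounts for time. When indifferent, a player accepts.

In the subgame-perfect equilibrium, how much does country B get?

91

Round 3 (country B proposes): country A will accept anything ≥ 0, so country B offers 0 and keeps 100.
Round 2 (country A proposes): rejecting gives country B an expected 0.9 × 100 = 90, so country A offers 90, keeping 10.
Round 1 (country B proposes): rejecting gives country A an expected 0.9 × 10 = 9; country B offers that and keeps 91.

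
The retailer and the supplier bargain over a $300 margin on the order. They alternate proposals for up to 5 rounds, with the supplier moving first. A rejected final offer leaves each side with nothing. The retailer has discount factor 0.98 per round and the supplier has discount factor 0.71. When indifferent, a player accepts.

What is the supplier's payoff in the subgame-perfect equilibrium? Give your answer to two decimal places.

Work backward from the last round.
Round 5 (the supplier proposes): the retailer will accept anything ≥ 0, so the supplier offers 0 and keeps 300.
Round 4 (the retailer proposes): the supplier can get 300 next round, worth 0.71 × 300 = 213 now. The retailer offers 213 and keeps 300 − 213 = 87.
Round 3 (the supplier proposes): the retailer can get 87 next round, worth 0.98 × 87 = 85.26 now; the supplier offers that and keeps 214.74.
Round 2 (the retailer proposes): the supplier can get 214.74 next round, worth 0.71 × 214.74 = 152.4654 now; the retailer offers that and keeps 147.5346.
Round 1 (the supplier proposes): the retailer can get 147.5346 next round, worth 0.98 × 147.5346 = 144.583908 now; the supplier offers that and keeps 155.416092.

155.42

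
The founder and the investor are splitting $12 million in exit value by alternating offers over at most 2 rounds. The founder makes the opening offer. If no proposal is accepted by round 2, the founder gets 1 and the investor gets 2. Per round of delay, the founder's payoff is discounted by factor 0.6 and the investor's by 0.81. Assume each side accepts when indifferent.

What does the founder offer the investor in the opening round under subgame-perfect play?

8.91

By backward induction:
Round 2 (the investor proposes): the founder gets 1 if talks fail, so the investor offers 1 and keeps 11.
Round 1 (the founder proposes): the investor can get 11 next round, worth 0.81 × 11 = 8.91 now. The founder offers 8.91 and keeps 12 − 8.91 = 3.09.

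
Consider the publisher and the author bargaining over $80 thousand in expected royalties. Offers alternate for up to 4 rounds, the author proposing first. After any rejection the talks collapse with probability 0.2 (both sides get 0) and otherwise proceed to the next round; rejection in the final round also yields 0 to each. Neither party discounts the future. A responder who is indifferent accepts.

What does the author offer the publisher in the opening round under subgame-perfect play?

53.76

By backward induction:
Round 4 (the publisher proposes): the author will accept anything ≥ 0, so the publisher offers 0 and keeps 80.
Round 3 (the author proposes): rejecting gives the publisher an expected 0.8 × 80 = 64; the author offers that and keeps 16.
Round 2 (the publisher proposes): rejecting gives the author an expected 0.8 × 16 = 12.8. The publisher offers 12.8 and keeps 80 − 12.8 = 67.2.
Round 1 (the author proposes): rejecting gives the publisher an expected 0.8 × 67.2 = 53.76, so the author offers 53.76, keeping 26.24.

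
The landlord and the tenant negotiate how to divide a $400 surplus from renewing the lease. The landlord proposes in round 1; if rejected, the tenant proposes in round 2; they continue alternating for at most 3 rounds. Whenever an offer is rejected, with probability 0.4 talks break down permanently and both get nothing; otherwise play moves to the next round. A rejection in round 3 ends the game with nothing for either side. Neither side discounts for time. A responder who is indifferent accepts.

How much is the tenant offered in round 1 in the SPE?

96

By backward induction:
Round 3 (the landlord proposes): the tenant will accept anything ≥ 0, so the landlord offers 0 and keeps 400.
Round 2 (the tenant proposes): rejecting gives the landlord an expected 0.6 × 400 = 240; the tenant offers that and keeps 160.
Round 1 (the landlord proposes): rejecting gives the tenant an expected 0.6 × 160 = 96, so the landlord offers 96, keeping 304.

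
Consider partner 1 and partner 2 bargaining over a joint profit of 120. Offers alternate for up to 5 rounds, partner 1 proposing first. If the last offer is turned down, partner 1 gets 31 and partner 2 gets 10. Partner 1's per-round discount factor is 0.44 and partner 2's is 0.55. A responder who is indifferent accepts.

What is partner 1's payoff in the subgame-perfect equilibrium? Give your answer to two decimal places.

73.51

Solve by backward induction from round 5.
Round 5 (partner 1 proposes): partner 2 gets 10 if talks fail, so partner 1 offers 10 and keeps 110.
Round 4 (partner 2 proposes): partner 1 can get 110 next round, worth 0.44 × 110 = 48.4 now. Partner 2 offers 48.4 and keeps 120 − 48.4 = 71.6.
Round 3 (partner 1 proposes): partner 2 can get 71.6 next round, worth 0.55 × 71.6 = 39.38 now. Partner 1 offers 39.38 and keeps 120 − 39.38 = 80.62.
Round 2 (partner 2 proposes): partner 1 can get 80.62 next round, worth 0.44 × 80.62 = 35.4728 now; partner 2 offers that and keeps 84.5272.
Round 1 (partner 1 proposes): partner 2 can get 84.5272 next round, worth 0.55 × 84.5272 = 46.48996 now, so partner 1 offers 46.48996, keeping 73.51004.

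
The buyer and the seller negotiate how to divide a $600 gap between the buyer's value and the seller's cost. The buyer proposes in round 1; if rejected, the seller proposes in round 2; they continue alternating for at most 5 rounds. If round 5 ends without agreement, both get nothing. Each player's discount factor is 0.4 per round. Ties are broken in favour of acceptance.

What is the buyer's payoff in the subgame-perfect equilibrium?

432.96

Round 5 (the buyer proposes): the seller will accept anything ≥ 0, so the buyer offers 0 and keeps 600.
Round 4 (the seller proposes): the buyer can get 600 next round, worth 0.4 × 600 = 240 now; the seller offers that and keeps 360.
Round 3 (the buyer proposes): the seller can get 360 next round, worth 0.4 × 360 = 144 now, so the buyer offers 144, keeping 456.
Round 2 (the seller proposes): the buyer can get 456 next round, worth 0.4 × 456 = 182.4 now, so the seller offers 182.4, keeping 417.6.
Round 1 (the buyer proposes): the seller can get 417.6 next round, worth 0.4 × 417.6 = 167.04 now; the buyer offers that and keeps 432.96.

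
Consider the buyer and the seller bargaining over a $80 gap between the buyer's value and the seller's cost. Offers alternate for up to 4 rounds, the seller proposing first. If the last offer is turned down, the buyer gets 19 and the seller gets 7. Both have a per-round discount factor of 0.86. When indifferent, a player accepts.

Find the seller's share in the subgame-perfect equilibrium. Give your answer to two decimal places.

23.94

Round 4 (the buyer proposes): the seller gets 7 if talks fail, so the buyer offers 7 and keeps 73.
Round 3 (the seller proposes): the buyer can get 73 next round, worth 0.86 × 73 = 62.78 now; the seller offers that and keeps 17.22.
Round 2 (the buyer proposes): the seller can get 17.22 next round, worth 0.86 × 17.22 = 14.8092 now. The buyer offers 14.8092 and keeps 80 − 14.8092 = 65.1908.
Round 1 (the seller proposes): the buyer can get 65.1908 next round, worth 0.86 × 65.1908 = 56.064088 now, so the seller offers 56.064088, keeping 23.935912.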